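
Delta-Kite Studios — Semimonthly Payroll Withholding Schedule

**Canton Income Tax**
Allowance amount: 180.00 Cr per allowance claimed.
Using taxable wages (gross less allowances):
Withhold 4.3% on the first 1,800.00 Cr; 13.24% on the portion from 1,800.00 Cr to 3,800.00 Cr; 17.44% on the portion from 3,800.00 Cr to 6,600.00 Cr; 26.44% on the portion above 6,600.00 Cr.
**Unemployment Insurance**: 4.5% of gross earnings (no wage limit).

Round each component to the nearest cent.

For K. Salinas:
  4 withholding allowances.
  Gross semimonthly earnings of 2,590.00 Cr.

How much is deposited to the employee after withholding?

2,386.78 Cr

Canton Income Tax: taxable = 2,590.00 Cr − 4×180.00 Cr = 1,870.00 Cr
  77.40 Cr + 13.24% × (1,870.00 Cr − 1,800.00 Cr) = 77.40 Cr + 13.24% × 70.00 Cr = 86.67 Cr
Unemployment Insurance: 4.5% × 2,590.00 Cr = 116.55 Cr
Total withheld: 86.67 Cr + 116.55 Cr = 203.22 Cr
Net pay: 2,590.00 Cr − 203.22 Cr = 2,386.78 Cr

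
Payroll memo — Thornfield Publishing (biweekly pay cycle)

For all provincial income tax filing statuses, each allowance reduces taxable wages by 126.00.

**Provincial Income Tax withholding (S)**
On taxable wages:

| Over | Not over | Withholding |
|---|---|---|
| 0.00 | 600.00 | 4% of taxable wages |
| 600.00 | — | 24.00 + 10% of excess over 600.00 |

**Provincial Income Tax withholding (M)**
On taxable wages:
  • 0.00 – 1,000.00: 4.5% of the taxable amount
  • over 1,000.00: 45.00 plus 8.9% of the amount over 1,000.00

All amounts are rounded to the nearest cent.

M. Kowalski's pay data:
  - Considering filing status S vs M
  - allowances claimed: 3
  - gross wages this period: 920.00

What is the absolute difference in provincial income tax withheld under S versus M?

2.71

Provincial Income Tax (S): taxable = 920.00 − 3×126.00 = 542.00
  4% × 542.00 = 21.68
Provincial Income Tax (M): taxable = 920.00 − 3×126.00 = 542.00
  4.5% × 542.00 = 24.39
Difference: |21.68 − 24.39| = 2.71 (higher under M)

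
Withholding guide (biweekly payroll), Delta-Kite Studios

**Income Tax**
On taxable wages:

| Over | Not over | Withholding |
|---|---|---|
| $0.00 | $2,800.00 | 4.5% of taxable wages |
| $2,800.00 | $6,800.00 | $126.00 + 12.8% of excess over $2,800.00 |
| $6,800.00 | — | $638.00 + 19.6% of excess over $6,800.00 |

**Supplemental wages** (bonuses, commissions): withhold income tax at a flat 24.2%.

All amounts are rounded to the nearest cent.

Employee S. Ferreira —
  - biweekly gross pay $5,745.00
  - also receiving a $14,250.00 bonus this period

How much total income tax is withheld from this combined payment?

Income Tax: taxable = $5,745.00
  $126.00 + 12.8% × ($5,745.00 − $2,800.00) = $126.00 + 12.8% × $2,945.00 = $502.96
Supplemental (24.2% flat on bonus): 24.2% × $14,250.00 = $3,448.50
Total income tax: $502.96 + $3,448.50 = $3,951.46

$3,951.46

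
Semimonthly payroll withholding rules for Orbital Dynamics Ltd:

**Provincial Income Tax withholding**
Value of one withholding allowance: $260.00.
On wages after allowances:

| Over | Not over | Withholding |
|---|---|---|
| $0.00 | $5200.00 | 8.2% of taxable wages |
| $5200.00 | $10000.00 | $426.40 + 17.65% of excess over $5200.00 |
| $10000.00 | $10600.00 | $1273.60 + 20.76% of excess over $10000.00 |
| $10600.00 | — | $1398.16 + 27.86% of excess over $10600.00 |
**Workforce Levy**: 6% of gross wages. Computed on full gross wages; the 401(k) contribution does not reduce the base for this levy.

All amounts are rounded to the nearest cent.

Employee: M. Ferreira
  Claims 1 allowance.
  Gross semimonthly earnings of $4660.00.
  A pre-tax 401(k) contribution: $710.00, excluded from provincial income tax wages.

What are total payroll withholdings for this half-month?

Provincial Income Tax: taxable = $4660.00 − $710.00 − 1×$260.00 = $3690.00
  8.2% × $3690.00 = $302.58
Workforce Levy: 6% × $4660.00 = $279.60
Total: $302.58 + $279.60 = $582.18

$582.18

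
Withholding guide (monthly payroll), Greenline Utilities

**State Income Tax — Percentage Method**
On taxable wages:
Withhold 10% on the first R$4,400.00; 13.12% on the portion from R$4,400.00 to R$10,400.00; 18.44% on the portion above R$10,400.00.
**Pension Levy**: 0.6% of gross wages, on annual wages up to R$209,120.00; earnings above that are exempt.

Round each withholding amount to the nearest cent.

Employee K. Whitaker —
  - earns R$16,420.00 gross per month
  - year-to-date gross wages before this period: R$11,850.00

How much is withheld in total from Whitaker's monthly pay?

R$2,435.81

State Income Tax: taxable = R$16,420.00
  R$1,227.20 + 18.44% × (R$16,420.00 − R$10,400.00) = R$1,227.20 + 18.44% × R$6,020.00 = R$2,337.29
Pension Levy: 0.6% × R$16,420.00 = R$98.52
Total: R$2,337.29 + R$98.52 = R$2,435.81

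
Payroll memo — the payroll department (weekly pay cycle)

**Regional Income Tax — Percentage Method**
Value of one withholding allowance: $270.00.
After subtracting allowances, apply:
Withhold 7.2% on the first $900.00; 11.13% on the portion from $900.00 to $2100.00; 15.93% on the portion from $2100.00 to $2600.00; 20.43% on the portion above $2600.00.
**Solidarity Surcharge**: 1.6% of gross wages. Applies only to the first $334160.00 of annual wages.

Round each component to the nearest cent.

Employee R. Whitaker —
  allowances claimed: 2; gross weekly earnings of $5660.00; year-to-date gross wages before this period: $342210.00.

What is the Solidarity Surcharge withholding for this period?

$0.00

Solidarity Surcharge: YTD $342210.00 ≥ cap $334160.00 → $0.00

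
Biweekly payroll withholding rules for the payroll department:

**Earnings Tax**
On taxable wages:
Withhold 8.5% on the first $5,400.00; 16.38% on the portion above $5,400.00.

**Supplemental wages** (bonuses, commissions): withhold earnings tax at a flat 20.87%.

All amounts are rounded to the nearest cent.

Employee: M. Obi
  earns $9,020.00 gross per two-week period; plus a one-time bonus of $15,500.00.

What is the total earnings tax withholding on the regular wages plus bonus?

Earnings Tax: taxable = $9,020.00
  $459.00 + 16.38% × ($9,020.00 − $5,400.00) = $459.00 + 16.38% × $3,620.00 = $1,051.96
Supplemental (20.87% flat on bonus): 20.87% × $15,500.00 = $3,234.85
Total earnings tax: $1,051.96 + $3,234.85 = $4,286.81

$4,286.81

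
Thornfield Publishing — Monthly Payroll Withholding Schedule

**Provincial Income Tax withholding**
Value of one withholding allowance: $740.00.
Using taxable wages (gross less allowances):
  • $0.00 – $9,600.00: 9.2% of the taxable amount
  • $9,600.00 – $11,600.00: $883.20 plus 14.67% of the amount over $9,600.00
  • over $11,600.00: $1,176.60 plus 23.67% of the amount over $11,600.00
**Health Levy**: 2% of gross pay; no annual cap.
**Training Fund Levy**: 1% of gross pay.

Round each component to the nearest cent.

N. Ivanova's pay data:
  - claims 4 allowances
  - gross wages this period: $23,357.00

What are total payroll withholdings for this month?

$3,959.56

Provincial Income Tax: taxable = $23,357.00 − 4×$740.00 = $20,397.00
  $1,176.60 + 23.67% × ($20,397.00 − $11,600.00) = $1,176.60 + 23.67% × $8,797.00 = $3,258.85
Health Levy: 2% × $23,357.00 = $467.14
Training Fund Levy: 1% × $23,357.00 = $233.57
Total: $3,258.85 + $467.14 + $233.57 = $3,959.56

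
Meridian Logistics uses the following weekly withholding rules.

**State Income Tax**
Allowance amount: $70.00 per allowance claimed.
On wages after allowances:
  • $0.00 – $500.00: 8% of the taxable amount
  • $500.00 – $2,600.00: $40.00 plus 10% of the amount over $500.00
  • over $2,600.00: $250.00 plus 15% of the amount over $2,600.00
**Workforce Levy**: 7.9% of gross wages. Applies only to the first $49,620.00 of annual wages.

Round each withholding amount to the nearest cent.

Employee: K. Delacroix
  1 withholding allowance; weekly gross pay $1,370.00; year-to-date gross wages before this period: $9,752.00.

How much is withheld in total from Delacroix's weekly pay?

State Income Tax: taxable = $1,370.00 − 1×$70.00 = $1,300.00
  $40.00 + 10% × ($1,300.00 − $500.00) = $40.00 + 10% × $800.00 = $120.00
Workforce Levy: 7.9% × $1,370.00 = $108.23
Total: $120.00 + $108.23 = $228.23

$228.23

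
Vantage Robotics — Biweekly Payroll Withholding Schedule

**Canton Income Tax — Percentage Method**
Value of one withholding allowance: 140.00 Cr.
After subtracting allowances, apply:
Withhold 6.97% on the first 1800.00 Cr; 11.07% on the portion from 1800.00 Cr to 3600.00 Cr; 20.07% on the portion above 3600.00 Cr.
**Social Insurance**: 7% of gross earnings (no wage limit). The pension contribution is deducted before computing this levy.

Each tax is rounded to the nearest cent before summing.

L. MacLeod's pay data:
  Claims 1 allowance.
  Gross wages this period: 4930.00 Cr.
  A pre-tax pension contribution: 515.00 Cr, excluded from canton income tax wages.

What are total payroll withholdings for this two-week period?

769.24 Cr

Canton Income Tax: taxable = 4930.00 Cr − 515.00 Cr − 1×140.00 Cr = 4275.00 Cr
  324.72 Cr + 20.07% × (4275.00 Cr − 3600.00 Cr) = 324.72 Cr + 20.07% × 675.00 Cr = 460.19 Cr
Social Insurance: 7% × 4415.00 Cr = 309.05 Cr
Total: 460.19 Cr + 309.05 Cr = 769.24 Cr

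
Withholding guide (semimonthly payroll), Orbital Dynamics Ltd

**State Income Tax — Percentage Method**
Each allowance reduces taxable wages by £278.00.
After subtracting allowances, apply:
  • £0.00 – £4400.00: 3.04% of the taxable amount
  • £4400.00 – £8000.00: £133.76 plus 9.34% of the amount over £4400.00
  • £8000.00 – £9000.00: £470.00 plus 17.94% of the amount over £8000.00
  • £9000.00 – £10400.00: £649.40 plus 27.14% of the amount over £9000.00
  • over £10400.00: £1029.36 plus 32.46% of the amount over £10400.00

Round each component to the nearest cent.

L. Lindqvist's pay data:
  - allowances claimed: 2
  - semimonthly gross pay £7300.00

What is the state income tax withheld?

State Income Tax: taxable = £7300.00 − 2×£278.00 = £6744.00
  £133.76 + 9.34% × (£6744.00 − £4400.00) = £133.76 + 9.34% × £2344.00 = £352.69

£352.69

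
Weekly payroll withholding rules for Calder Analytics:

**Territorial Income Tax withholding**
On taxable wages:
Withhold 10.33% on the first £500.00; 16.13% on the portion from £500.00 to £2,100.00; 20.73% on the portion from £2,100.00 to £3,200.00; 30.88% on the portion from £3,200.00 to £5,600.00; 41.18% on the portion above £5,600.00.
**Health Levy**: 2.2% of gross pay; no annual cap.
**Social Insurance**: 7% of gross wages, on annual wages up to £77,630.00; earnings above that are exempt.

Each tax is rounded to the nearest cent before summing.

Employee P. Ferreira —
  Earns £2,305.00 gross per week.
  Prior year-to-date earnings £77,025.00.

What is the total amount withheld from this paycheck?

£445.29

Territorial Income Tax: taxable = £2,305.00
  £309.73 + 20.73% × (£2,305.00 − £2,100.00) = £309.73 + 20.73% × £205.00 = £352.23
Health Levy: 2.2% × £2,305.00 = £50.71
Social Insurance: cap £77,630.00 − YTD £77,025.00 = £605.00 subject; 7% × £605.00 = £42.35
Total: £352.23 + £50.71 + £42.35 = £445.29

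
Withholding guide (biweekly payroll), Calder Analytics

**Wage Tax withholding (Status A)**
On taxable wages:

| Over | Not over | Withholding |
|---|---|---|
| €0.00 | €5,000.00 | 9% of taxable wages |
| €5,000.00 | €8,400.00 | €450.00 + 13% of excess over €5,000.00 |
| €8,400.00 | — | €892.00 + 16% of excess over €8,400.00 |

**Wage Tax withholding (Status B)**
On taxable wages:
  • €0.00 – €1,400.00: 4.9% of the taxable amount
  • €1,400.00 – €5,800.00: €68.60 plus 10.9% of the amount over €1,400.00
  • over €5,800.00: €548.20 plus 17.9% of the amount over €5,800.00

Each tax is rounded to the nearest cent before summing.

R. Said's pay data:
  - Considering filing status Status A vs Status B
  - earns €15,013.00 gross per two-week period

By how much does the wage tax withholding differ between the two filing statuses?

Wage Tax (Status A): taxable = €15,013.00
  €892.00 + 16% × (€15,013.00 − €8,400.00) = €892.00 + 16% × €6,613.00 = €1,950.08
Wage Tax (Status B): taxable = €15,013.00
  €548.20 + 17.9% × (€15,013.00 − €5,800.00) = €548.20 + 17.9% × €9,213.00 = €2,197.33
Difference: |€1,950.08 − €2,197.33| = €247.25 (higher under Status B)

€247.25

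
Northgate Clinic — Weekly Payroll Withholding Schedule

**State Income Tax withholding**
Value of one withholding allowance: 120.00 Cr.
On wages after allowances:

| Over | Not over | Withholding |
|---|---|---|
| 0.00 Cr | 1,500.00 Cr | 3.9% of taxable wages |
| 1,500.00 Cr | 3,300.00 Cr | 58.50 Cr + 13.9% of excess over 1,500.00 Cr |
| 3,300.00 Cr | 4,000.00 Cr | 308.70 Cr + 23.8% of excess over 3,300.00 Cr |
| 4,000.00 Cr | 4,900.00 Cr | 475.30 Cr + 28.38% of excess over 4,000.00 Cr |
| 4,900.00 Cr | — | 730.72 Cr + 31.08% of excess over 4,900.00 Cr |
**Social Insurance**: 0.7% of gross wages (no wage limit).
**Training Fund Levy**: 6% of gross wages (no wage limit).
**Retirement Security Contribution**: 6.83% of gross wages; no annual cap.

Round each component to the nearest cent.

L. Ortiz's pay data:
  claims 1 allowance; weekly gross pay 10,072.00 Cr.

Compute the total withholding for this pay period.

State Income Tax: taxable = 10,072.00 Cr − 1×120.00 Cr = 9,952.00 Cr
  730.72 Cr + 31.08% × (9,952.00 Cr − 4,900.00 Cr) = 730.72 Cr + 31.08% × 5,052.00 Cr = 2,300.88 Cr
Social Insurance: 0.7% × 10,072.00 Cr = 70.50 Cr
Training Fund Levy: 6% × 10,072.00 Cr = 604.32 Cr
Retirement Security Contribution: 6.83% × 10,072.00 Cr = 687.92 Cr
Total: 2,300.88 Cr + 70.50 Cr + 604.32 Cr + 687.92 Cr = 3,663.62 Cr

3,663.62 Cr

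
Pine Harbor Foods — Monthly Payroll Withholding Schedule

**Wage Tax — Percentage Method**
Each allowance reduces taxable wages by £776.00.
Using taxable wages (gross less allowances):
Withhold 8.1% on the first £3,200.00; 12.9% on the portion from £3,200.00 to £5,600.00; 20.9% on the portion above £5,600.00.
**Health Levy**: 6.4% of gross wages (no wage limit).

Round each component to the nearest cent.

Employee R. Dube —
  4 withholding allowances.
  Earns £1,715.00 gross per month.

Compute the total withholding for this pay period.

£109.76

Wage Tax: taxable = £1,715.00 − 4×£776.00 = £-1,389.00
  Taxable ≤ 0 → £0.00
Health Levy: 6.4% × £1,715.00 = £109.76
Total: £0.00 + £109.76 = £109.76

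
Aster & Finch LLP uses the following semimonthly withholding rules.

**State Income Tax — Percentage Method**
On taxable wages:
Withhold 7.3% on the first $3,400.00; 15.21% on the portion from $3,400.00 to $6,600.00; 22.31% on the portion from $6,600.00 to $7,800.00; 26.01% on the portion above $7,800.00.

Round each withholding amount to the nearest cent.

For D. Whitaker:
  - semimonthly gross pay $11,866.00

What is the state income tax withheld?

State Income Tax: taxable = $11,866.00
  $1,002.64 + 26.01% × ($11,866.00 − $7,800.00) = $1,002.64 + 26.01% × $4,066.00 = $2,060.21

$2,060.21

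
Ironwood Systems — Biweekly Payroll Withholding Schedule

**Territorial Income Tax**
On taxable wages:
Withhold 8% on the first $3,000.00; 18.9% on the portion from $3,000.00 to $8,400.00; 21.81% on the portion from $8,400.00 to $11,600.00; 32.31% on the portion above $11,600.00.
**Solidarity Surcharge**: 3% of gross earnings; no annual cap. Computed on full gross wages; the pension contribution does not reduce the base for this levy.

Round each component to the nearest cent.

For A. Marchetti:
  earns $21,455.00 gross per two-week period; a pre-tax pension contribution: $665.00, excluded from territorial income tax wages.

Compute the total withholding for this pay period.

$5,571.46

Territorial Income Tax: taxable = $21,455.00 − $665.00 = $20,790.00
  $1,958.52 + 32.31% × ($20,790.00 − $11,600.00) = $1,958.52 + 32.31% × $9,190.00 = $4,927.81
Solidarity Surcharge: 3% × $21,455.00 = $643.65
Total: $4,927.81 + $643.65 = $5,571.46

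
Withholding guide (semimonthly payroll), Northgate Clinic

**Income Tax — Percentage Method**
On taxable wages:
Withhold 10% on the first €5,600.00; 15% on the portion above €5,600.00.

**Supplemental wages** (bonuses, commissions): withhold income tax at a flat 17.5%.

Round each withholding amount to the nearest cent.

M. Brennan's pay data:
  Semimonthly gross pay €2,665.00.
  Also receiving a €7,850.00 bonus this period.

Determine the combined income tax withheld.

€1,640.25

Income Tax: taxable = €2,665.00
  10% × €2,665.00 = €266.50
Supplemental (17.5% flat on bonus): 17.5% × €7,850.00 = €1,373.75
Total income tax: €266.50 + €1,373.75 = €1,640.25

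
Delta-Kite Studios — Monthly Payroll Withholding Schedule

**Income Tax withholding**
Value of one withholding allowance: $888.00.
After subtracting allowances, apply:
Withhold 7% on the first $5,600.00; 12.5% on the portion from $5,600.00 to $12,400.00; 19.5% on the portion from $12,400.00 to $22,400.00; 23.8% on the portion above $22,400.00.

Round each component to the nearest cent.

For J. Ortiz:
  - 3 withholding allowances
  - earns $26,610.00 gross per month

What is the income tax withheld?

Income Tax: taxable = $26,610.00 − 3×$888.00 = $23,946.00
  $3,192.00 + 23.8% × ($23,946.00 − $22,400.00) = $3,192.00 + 23.8% × $1,546.00 = $3,559.95

$3,559.95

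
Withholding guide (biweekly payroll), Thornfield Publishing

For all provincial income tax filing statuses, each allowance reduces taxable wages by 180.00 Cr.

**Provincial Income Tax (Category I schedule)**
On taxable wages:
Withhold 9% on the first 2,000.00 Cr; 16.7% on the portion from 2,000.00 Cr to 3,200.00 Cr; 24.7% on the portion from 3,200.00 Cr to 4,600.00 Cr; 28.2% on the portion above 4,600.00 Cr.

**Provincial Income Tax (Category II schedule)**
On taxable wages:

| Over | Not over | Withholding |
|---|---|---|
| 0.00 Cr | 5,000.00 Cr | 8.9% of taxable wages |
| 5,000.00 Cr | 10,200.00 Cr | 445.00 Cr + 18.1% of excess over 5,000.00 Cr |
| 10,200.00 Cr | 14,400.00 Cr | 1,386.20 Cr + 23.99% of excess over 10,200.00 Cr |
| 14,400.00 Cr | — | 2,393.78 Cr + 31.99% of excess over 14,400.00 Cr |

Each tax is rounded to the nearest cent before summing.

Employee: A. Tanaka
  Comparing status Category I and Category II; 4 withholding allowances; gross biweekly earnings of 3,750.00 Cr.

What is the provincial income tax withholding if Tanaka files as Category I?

352.01 Cr

Provincial Income Tax (Category I): taxable = 3,750.00 Cr − 4×180.00 Cr = 3,030.00 Cr
  180.00 Cr + 16.7% × (3,030.00 Cr − 2,000.00 Cr) = 180.00 Cr + 16.7% × 1,030.00 Cr = 352.01 Cr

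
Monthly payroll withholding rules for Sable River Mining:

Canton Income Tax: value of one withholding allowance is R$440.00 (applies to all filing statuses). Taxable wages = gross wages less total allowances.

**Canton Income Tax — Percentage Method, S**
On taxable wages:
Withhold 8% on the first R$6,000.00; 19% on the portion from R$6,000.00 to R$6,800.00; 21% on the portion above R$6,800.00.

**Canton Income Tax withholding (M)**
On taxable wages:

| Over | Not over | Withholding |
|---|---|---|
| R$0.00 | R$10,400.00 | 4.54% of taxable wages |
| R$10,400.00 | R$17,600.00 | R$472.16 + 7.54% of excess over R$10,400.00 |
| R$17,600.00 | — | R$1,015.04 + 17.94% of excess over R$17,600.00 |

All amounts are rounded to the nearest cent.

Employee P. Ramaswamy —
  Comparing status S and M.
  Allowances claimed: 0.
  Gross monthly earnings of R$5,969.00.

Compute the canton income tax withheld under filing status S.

R$477.52

Canton Income Tax (S): taxable = R$5,969.00
  8% × R$5,969.00 = R$477.52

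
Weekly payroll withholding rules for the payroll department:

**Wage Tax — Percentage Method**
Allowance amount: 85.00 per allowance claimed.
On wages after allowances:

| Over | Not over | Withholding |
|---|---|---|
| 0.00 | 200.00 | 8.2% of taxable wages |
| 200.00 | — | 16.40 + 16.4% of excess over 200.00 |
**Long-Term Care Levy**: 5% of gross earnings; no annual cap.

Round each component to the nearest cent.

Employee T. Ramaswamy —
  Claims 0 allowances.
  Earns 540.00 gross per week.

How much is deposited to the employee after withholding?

440.84

Wage Tax: taxable = 540.00
  16.40 + 16.4% × (540.00 − 200.00) = 16.40 + 16.4% × 340.00 = 72.16
Long-Term Care Levy: 5% × 540.00 = 27.00
Total withheld: 72.16 + 27.00 = 99.16
Net pay: 540.00 − 99.16 = 440.84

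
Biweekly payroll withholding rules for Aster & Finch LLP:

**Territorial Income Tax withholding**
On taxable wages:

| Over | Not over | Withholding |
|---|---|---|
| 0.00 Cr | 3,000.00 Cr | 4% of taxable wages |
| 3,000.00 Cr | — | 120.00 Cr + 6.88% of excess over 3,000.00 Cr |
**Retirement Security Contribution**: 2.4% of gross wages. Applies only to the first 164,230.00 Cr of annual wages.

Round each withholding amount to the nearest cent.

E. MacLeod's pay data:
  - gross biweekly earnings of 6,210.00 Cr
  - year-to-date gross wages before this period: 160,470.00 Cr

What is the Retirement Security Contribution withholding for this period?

90.24 Cr

Retirement Security Contribution: cap 164,230.00 Cr − YTD 160,470.00 Cr = 3,760.00 Cr subject; 2.4% × 3,760.00 Cr = 90.24 Cr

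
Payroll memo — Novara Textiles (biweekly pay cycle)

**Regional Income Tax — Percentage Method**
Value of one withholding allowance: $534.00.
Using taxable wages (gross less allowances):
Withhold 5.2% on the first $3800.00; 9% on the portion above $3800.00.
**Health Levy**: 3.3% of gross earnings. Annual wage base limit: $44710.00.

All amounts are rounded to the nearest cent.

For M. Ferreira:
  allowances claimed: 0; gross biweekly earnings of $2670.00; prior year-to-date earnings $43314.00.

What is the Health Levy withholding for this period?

Health Levy: cap $44710.00 − YTD $43314.00 = $1396.00 subject; 3.3% × $1396.00 = $46.07

$46.07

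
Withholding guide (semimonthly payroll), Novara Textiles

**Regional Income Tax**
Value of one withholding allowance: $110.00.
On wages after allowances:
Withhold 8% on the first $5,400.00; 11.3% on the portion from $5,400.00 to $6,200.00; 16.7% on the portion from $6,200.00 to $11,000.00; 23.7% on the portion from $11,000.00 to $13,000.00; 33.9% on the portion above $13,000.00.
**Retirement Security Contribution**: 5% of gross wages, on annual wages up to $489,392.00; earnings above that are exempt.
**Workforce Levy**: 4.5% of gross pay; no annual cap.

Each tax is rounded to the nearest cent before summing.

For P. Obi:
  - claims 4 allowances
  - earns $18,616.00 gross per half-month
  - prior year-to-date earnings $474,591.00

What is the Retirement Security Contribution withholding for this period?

Retirement Security Contribution: cap $489,392.00 − YTD $474,591.00 = $14,801.00 subject; 5% × $14,801.00 = $740.05

$740.05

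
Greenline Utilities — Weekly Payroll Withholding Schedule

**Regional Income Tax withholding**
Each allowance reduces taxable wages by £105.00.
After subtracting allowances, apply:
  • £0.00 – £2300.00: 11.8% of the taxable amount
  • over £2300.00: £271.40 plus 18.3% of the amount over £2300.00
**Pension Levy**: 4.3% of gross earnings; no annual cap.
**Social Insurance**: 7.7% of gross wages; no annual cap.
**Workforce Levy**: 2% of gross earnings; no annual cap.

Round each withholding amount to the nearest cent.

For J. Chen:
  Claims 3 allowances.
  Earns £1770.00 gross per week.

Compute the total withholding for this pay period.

£419.49

Regional Income Tax: taxable = £1770.00 − 3×£105.00 = £1455.00
  11.8% × £1455.00 = £171.69
Pension Levy: 4.3% × £1770.00 = £76.11
Social Insurance: 7.7% × £1770.00 = £136.29
Workforce Levy: 2% × £1770.00 = £35.40
Total: £171.69 + £76.11 + £136.29 + £35.40 = £419.49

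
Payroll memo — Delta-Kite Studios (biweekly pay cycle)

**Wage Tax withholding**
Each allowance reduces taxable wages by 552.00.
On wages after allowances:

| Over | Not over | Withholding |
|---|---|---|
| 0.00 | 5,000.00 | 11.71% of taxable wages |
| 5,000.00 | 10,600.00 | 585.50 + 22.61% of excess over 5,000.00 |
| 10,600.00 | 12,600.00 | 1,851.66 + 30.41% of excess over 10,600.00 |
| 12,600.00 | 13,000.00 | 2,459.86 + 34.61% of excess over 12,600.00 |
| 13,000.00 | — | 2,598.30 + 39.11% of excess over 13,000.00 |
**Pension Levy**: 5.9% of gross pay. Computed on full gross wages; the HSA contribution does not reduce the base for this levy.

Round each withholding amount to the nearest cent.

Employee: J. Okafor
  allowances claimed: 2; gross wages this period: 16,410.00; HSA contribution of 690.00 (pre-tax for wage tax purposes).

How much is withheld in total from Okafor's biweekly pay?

4,198.51

Wage Tax: taxable = 16,410.00 − 690.00 − 2×552.00 = 14,616.00
  2,598.30 + 39.11% × (14,616.00 − 13,000.00) = 2,598.30 + 39.11% × 1,616.00 = 3,230.32
Pension Levy: 5.9% × 16,410.00 = 968.19
Total: 3,230.32 + 968.19 = 4,198.51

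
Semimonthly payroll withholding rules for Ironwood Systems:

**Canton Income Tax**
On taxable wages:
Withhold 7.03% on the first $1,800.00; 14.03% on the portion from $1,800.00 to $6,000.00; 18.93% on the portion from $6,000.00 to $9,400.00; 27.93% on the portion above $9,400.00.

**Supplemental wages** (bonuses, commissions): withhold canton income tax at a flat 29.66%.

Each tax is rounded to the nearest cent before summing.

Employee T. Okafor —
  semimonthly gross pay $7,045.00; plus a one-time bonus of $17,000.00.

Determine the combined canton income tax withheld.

Canton Income Tax: taxable = $7,045.00
  $715.80 + 18.93% × ($7,045.00 − $6,000.00) = $715.80 + 18.93% × $1,045.00 = $913.62
Supplemental (29.66% flat on bonus): 29.66% × $17,000.00 = $5,042.20
Total canton income tax: $913.62 + $5,042.20 = $5,955.82

$5,955.82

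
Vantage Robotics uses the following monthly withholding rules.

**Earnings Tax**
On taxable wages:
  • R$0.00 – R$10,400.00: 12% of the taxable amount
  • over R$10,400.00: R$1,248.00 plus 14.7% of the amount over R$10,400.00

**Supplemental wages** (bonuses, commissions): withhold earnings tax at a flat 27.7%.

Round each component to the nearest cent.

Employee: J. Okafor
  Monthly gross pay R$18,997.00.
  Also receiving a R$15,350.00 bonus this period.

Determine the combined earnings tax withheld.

R$6,763.71

Earnings Tax: taxable = R$18,997.00
  R$1,248.00 + 14.7% × (R$18,997.00 − R$10,400.00) = R$1,248.00 + 14.7% × R$8,597.00 = R$2,511.76
Supplemental (27.7% flat on bonus): 27.7% × R$15,350.00 = R$4,251.95
Total earnings tax: R$2,511.76 + R$4,251.95 = R$6,763.71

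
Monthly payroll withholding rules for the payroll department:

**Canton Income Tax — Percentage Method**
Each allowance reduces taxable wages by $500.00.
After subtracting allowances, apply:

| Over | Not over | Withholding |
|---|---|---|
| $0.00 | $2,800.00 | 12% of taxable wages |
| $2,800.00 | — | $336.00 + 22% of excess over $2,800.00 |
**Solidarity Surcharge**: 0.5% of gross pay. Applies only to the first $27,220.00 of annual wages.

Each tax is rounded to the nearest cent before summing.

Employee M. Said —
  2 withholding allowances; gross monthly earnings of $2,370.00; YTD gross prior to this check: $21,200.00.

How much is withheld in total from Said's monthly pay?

$176.25

Canton Income Tax: taxable = $2,370.00 − 2×$500.00 = $1,370.00
  12% × $1,370.00 = $164.40
Solidarity Surcharge: 0.5% × $2,370.00 = $11.85
Total: $164.40 + $11.85 = $176.25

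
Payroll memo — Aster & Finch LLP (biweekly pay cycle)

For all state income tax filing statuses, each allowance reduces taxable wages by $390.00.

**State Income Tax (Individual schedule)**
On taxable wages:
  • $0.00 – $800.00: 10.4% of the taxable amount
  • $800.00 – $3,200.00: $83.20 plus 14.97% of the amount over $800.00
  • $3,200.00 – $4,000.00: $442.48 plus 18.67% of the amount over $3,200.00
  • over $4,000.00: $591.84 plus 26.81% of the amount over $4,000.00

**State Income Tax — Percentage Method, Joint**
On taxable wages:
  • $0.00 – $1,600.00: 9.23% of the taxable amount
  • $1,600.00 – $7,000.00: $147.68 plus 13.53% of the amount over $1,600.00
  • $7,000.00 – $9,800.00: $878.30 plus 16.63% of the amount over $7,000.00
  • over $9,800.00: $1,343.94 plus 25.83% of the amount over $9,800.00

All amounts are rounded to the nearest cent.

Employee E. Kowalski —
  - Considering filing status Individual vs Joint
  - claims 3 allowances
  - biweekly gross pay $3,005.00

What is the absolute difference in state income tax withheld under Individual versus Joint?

$58.66

State Income Tax (Individual): taxable = $3,005.00 − 3×$390.00 = $1,835.00
  $83.20 + 14.97% × ($1,835.00 − $800.00) = $83.20 + 14.97% × $1,035.00 = $238.14
State Income Tax (Joint): taxable = $3,005.00 − 3×$390.00 = $1,835.00
  $147.68 + 13.53% × ($1,835.00 − $1,600.00) = $147.68 + 13.53% × $235.00 = $179.48
Difference: |$238.14 − $179.48| = $58.66 (higher under Individual)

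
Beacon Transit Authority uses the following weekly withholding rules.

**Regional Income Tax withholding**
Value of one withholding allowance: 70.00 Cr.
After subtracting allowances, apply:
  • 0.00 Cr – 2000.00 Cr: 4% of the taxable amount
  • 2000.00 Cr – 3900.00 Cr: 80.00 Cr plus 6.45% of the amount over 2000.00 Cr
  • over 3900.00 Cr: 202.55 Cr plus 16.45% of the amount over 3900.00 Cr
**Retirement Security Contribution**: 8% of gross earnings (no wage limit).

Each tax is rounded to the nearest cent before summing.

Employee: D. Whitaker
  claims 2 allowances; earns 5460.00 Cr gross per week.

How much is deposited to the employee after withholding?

Regional Income Tax: taxable = 5460.00 Cr − 2×70.00 Cr = 5320.00 Cr
  202.55 Cr + 16.45% × (5320.00 Cr − 3900.00 Cr) = 202.55 Cr + 16.45% × 1420.00 Cr = 436.14 Cr
Retirement Security Contribution: 8% × 5460.00 Cr = 436.80 Cr
Total withheld: 436.14 Cr + 436.80 Cr = 872.94 Cr
Net pay: 5460.00 Cr − 872.94 Cr = 4587.06 Cr

4587.06 Cr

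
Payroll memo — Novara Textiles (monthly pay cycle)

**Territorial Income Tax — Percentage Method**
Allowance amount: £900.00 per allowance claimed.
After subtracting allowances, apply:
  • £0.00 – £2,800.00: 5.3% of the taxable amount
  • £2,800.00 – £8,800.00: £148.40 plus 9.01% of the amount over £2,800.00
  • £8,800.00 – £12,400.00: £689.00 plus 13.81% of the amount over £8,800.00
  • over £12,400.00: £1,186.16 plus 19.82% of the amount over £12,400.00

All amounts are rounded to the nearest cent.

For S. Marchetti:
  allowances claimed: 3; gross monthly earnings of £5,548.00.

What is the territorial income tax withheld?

£152.72

Territorial Income Tax: taxable = £5,548.00 − 3×£900.00 = £2,848.00
  £148.40 + 9.01% × (£2,848.00 − £2,800.00) = £148.40 + 9.01% × £48.00 = £152.72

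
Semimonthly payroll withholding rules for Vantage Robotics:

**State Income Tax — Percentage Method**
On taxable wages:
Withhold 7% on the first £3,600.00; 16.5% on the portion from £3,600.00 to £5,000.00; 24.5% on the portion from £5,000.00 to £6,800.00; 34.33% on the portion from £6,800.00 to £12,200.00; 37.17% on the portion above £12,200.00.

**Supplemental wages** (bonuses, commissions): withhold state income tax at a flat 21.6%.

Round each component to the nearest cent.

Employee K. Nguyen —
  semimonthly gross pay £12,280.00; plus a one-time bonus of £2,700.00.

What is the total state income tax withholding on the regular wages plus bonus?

£3,390.76

State Income Tax: taxable = £12,280.00
  £2,777.82 + 37.17% × (£12,280.00 − £12,200.00) = £2,777.82 + 37.17% × £80.00 = £2,807.56
Supplemental (21.6% flat on bonus): 21.6% × £2,700.00 = £583.20
Total state income tax: £2,807.56 + £583.20 = £3,390.76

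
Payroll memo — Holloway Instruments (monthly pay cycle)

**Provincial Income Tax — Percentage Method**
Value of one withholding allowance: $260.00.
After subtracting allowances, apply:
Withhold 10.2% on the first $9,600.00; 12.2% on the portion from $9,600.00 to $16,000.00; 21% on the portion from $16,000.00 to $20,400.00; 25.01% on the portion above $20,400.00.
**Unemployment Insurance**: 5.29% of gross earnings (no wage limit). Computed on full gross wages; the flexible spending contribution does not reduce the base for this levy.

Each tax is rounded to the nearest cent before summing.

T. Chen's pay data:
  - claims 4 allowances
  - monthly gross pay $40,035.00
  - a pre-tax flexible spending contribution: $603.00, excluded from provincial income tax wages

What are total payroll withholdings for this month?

Provincial Income Tax: taxable = $40,035.00 − $603.00 − 4×$260.00 = $38,392.00
  $2,684.00 + 25.01% × ($38,392.00 − $20,400.00) = $2,684.00 + 25.01% × $17,992.00 = $7,183.80
Unemployment Insurance: 5.29% × $40,035.00 = $2,117.85
Total: $7,183.80 + $2,117.85 = $9,301.65

$9,301.65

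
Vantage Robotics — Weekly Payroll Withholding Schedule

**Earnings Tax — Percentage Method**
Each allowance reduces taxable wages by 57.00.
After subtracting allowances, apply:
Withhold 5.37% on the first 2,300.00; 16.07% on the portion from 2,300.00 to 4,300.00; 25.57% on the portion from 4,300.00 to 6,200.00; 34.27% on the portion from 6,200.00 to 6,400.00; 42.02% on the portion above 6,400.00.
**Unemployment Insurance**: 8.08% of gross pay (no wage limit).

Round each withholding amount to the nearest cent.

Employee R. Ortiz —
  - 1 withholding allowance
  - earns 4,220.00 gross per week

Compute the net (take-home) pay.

Earnings Tax: taxable = 4,220.00 − 1×57.00 = 4,163.00
  123.51 + 16.07% × (4,163.00 − 2,300.00) = 123.51 + 16.07% × 1,863.00 = 422.89
Unemployment Insurance: 8.08% × 4,220.00 = 340.98
Total withheld: 422.89 + 340.98 = 763.87
Net pay: 4,220.00 − 763.87 = 3,456.13

3,456.13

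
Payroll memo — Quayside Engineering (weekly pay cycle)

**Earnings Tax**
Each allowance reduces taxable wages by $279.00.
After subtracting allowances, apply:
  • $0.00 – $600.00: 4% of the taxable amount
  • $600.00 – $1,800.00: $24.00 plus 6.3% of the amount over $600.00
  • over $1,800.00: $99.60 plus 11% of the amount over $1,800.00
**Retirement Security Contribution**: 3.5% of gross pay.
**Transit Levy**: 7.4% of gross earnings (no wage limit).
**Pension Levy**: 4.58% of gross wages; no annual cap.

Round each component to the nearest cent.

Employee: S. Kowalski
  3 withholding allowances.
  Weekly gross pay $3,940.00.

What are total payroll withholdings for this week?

$852.84

Earnings Tax: taxable = $3,940.00 − 3×$279.00 = $3,103.00
  $99.60 + 11% × ($3,103.00 − $1,800.00) = $99.60 + 11% × $1,303.00 = $242.93
Retirement Security Contribution: 3.5% × $3,940.00 = $137.90
Transit Levy: 7.4% × $3,940.00 = $291.56
Pension Levy: 4.58% × $3,940.00 = $180.45
Total: $242.93 + $137.90 + $291.56 + $180.45 = $852.84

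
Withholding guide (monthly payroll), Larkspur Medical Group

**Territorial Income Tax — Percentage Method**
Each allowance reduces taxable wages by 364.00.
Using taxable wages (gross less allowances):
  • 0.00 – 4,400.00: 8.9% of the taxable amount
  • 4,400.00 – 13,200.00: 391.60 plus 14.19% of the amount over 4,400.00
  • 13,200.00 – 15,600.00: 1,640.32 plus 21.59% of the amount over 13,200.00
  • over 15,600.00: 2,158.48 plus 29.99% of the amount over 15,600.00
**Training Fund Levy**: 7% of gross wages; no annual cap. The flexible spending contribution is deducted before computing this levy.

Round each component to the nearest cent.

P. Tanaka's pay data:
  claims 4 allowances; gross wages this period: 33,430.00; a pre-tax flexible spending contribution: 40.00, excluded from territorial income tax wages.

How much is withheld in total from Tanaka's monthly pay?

Territorial Income Tax: taxable = 33,430.00 − 40.00 − 4×364.00 = 31,934.00
  2,158.48 + 29.99% × (31,934.00 − 15,600.00) = 2,158.48 + 29.99% × 16,334.00 = 7,057.05
Training Fund Levy: 7% × 33,390.00 = 2,337.30
Total: 7,057.05 + 2,337.30 = 9,394.35

9,394.35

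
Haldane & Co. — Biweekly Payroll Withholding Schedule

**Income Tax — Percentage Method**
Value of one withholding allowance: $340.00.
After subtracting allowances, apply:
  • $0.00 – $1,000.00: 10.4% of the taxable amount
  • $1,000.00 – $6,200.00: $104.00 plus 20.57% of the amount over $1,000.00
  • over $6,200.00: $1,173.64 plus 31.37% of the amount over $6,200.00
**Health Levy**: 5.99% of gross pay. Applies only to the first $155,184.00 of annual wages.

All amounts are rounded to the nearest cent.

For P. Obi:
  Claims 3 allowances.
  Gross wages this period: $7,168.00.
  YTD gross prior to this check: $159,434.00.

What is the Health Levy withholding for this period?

$0.00

Health Levy: YTD $159,434.00 ≥ cap $155,184.00 → $0.00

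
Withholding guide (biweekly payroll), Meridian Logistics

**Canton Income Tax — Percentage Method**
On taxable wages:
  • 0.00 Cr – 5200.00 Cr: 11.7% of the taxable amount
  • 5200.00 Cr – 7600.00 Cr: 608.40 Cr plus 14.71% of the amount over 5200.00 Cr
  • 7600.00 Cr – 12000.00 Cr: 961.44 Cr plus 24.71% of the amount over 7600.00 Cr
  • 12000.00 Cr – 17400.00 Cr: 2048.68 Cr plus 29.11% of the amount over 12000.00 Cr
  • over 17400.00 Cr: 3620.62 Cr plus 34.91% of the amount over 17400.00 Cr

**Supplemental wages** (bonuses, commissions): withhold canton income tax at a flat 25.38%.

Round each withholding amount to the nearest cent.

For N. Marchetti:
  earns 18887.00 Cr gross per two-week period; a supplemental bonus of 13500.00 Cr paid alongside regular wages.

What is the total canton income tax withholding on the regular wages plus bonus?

Canton Income Tax: taxable = 18887.00 Cr
  3620.62 Cr + 34.91% × (18887.00 Cr − 17400.00 Cr) = 3620.62 Cr + 34.91% × 1487.00 Cr = 4139.73 Cr
Supplemental (25.38% flat on bonus): 25.38% × 13500.00 Cr = 3426.30 Cr
Total canton income tax: 4139.73 Cr + 3426.30 Cr = 7566.03 Cr

7566.03 Cr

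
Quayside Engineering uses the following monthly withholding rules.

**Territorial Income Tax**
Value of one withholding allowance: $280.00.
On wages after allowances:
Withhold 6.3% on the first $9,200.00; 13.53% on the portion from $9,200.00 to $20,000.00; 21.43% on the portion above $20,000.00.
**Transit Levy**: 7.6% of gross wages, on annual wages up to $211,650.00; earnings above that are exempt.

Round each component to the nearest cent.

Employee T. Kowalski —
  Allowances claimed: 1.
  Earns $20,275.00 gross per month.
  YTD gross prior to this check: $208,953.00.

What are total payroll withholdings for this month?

Territorial Income Tax: taxable = $20,275.00 − 1×$280.00 = $19,995.00
  $579.60 + 13.53% × ($19,995.00 − $9,200.00) = $579.60 + 13.53% × $10,795.00 = $2,040.16
Transit Levy: cap $211,650.00 − YTD $208,953.00 = $2,697.00 subject; 7.6% × $2,697.00 = $204.97
Total: $2,040.16 + $204.97 = $2,245.13

$2,245.13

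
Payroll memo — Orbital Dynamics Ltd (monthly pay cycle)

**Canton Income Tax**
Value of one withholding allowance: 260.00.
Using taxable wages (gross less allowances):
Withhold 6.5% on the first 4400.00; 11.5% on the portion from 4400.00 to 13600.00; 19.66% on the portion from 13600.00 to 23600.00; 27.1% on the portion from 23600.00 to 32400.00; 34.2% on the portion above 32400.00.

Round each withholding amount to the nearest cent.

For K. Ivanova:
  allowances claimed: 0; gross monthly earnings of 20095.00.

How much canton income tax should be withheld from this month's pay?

Canton Income Tax: taxable = 20095.00
  1344.00 + 19.66% × (20095.00 − 13600.00) = 1344.00 + 19.66% × 6495.00 = 2620.92

2620.92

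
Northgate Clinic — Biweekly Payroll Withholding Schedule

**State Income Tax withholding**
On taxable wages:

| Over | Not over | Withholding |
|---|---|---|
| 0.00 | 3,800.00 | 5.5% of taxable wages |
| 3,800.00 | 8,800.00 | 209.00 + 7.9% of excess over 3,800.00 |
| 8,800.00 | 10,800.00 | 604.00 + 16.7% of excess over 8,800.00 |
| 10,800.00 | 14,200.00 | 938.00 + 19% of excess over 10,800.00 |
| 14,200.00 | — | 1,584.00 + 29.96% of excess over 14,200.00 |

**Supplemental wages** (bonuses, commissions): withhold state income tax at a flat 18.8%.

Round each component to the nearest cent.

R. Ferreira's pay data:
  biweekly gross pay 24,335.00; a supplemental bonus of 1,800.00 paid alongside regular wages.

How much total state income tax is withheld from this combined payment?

State Income Tax: taxable = 24,335.00
  1,584.00 + 29.96% × (24,335.00 − 14,200.00) = 1,584.00 + 29.96% × 10,135.00 = 4,620.45
Supplemental (18.8% flat on bonus): 18.8% × 1,800.00 = 338.40
Total state income tax: 4,620.45 + 338.40 = 4,958.85

4,958.85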